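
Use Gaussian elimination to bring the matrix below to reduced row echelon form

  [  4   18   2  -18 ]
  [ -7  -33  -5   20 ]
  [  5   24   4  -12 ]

R1 ← 1/4·R1
R2 ← R2 + 7·R1
R3 ← R3 − 5·R1
R2 ← -2/3·R2
R3 ← R3 − 3/2·R2
R3 ← -1·R3
R2 ← R2 − 23/3·R3
R1 ← R1 + 9/2·R3
R1 ← R1 − 9/2·R2

[[1, 0, -4, 0], [0, 1, 1, 0], [0, 0, 0, 1]]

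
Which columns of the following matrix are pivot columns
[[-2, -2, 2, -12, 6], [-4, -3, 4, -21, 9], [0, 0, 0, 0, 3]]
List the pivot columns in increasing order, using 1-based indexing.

1, 2, 5

r1 -> -1/2·r1
  [  1   1  -1    6  -3 ]
  [ -4  -3   4  -21   9 ]
  [  0   0   0    0   3 ]
r2 -> r2 + 4·r1
  [ 1  1  -1  6  -3 ]
  [ 0  1   0  3  -3 ]
  [ 0  0   0  0   3 ]
r3 -> 1/3·r3
  [ 1  1  -1  6  -3 ]
  [ 0  1   0  3  -3 ]
  [ 0  0   0  0   1 ]
r2 -> r2 + 3·r3
  [ 1  1  -1  6  -3 ]
  [ 0  1   0  3   0 ]
  [ 0  0   0  0   1 ]
r1 -> r1 + 3·r3
  [ 1  1  -1  6  0 ]
  [ 0  1   0  3  0 ]
  [ 0  0   0  0  1 ]
r1 -> r1 − r2
  [ 1  0  -1  3  0 ]
  [ 0  1   0  3  0 ]
  [ 0  0   0  0  1 ]
Pivot columns are the columns containing a leading 1.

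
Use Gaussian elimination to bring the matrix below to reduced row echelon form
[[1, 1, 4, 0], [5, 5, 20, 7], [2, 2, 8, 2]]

[[1, 1, 4, 0], [0, 0, 0, 1], [0, 0, 0, 0]]

R2 -> R2 − 5·R1
R3 -> R3 − 2·R1
R2 -> 1/7·R2
R3 -> R3 − 2·R2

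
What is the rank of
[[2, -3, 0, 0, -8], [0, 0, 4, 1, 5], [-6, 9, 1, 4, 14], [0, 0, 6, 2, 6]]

R1 -> 1/2·R1
  [  1  -3/2  0  0  -4 ]
  [  0     0  4  1   5 ]
  [ -6     9  1  4  14 ]
  [  0     0  6  2   6 ]
R3 -> R3 + 6·R1
  [ 1  -3/2  0  0   -4 ]
  [ 0     0  4  1    5 ]
  [ 0     0  1  4  -10 ]
  [ 0     0  6  2    6 ]
R2 -> 1/4·R2
  [ 1  -3/2  0    0   -4 ]
  [ 0     0  1  1/4  5/4 ]
  [ 0     0  1    4  -10 ]
  [ 0     0  6    2    6 ]
R3 -> R3 − R2
  [ 1  -3/2  0     0     -4 ]
  [ 0     0  1   1/4    5/4 ]
  [ 0     0  0  15/4  -45/4 ]
  [ 0     0  6     2      6 ]
R4 -> R4 − 6·R2
  [ 1  -3/2  0     0     -4 ]
  [ 0     0  1   1/4    5/4 ]
  [ 0     0  0  15/4  -45/4 ]
  [ 0     0  0   1/2   -3/2 ]
R3 -> 4/15·R3
  [ 1  -3/2  0    0    -4 ]
  [ 0     0  1  1/4   5/4 ]
  [ 0     0  0    1    -3 ]
  [ 0     0  0  1/2  -3/2 ]
R4 -> R4 − 1/2·R3
  [ 1  -3/2  0    0   -4 ]
  [ 0     0  1  1/4  5/4 ]
  [ 0     0  0    1   -3 ]
  [ 0     0  0    0    0 ]
R2 -> R2 − 1/4·R3
  [ 1  -3/2  0  0  -4 ]
  [ 0     0  1  0   2 ]
  [ 0     0  0  1  -3 ]
  [ 0     0  0  0   0 ]
The reduced form has 3 nonzero rows.

rank = 3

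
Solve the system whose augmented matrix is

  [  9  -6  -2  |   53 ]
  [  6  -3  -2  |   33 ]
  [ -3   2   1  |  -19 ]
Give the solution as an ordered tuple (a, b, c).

(5/3, -5, -4)

r1 := 1/9·r1
  [  1  -2/3  -2/9  |  53/9 ]
  [  6    -3    -2  |    33 ]
  [ -3     2     1  |   -19 ]
r2 := r2 − 6·r1
  [  1  -2/3  -2/9  |  53/9 ]
  [  0     1  -2/3  |  -7/3 ]
  [ -3     2     1  |   -19 ]
r3 := r3 + 3·r1
  [ 1  -2/3  -2/9  |  53/9 ]
  [ 0     1  -2/3  |  -7/3 ]
  [ 0     0   1/3  |  -4/3 ]
r3 := 3·r3
  [ 1  -2/3  -2/9  |  53/9 ]
  [ 0     1  -2/3  |  -7/3 ]
  [ 0     0     1  |    -4 ]
r2 := r2 + 2/3·r3
  [ 1  -2/3  -2/9  |  53/9 ]
  [ 0     1     0  |    -5 ]
  [ 0     0     1  |    -4 ]
r1 := r1 + 2/9·r3
  [ 1  -2/3  0  |   5 ]
  [ 0     1  0  |  -5 ]
  [ 0     0  1  |  -4 ]
r1 := r1 + 2/3·r2
  [ 1  0  0  |  5/3 ]
  [ 0  1  0  |   -5 ]
  [ 0  0  1  |   -4 ]
Reading off the last column: a = 5/3, b = -5, c = -4.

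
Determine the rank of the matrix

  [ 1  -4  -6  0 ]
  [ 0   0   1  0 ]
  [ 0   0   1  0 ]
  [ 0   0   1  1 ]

r3 -> r3 − r2
r4 -> r4 − r2
r3 <-> r4
r1 -> r1 + 6·r2
The reduced form has 3 nonzero rows.

rank = 3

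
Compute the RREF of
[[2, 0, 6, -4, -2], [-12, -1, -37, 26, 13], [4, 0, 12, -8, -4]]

[[1, 0, 3, -2, -1], [0, 1, 1, -2, -1], [0, 0, 0, 0, 0]]

R1 -> 1/2·R1
  [   1   0    3  -2  -1 ]
  [ -12  -1  -37  26  13 ]
  [   4   0   12  -8  -4 ]
R2 -> R2 + 12·R1
  [ 1   0   3  -2  -1 ]
  [ 0  -1  -1   2   1 ]
  [ 4   0  12  -8  -4 ]
R3 -> R3 − 4·R1
  [ 1   0   3  -2  -1 ]
  [ 0  -1  -1   2   1 ]
  [ 0   0   0   0   0 ]
R2 -> -1·R2
  [ 1  0  3  -2  -1 ]
  [ 0  1  1  -2  -1 ]
  [ 0  0  0   0   0 ]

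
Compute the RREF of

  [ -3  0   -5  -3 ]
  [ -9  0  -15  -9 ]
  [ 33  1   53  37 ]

Multiply ρ1 by -1/3.
  [  1  0  5/3   1 ]
  [ -9  0  -15  -9 ]
  [ 33  1   53  37 ]
Add 9 times ρ1 to ρ2.
  [  1  0  5/3   1 ]
  [  0  0    0   0 ]
  [ 33  1   53  37 ]
Subtract 33 times ρ1 from ρ3.
  [ 1  0  5/3  1 ]
  [ 0  0    0  0 ]
  [ 0  1   -2  4 ]
Swap ρ2 and ρ3.
  [ 1  0  5/3  1 ]
  [ 0  1   -2  4 ]
  [ 0  0    0  0 ]

[[1, 0, 5/3, 1], [0, 1, -2, 4], [0, 0, 0, 0]]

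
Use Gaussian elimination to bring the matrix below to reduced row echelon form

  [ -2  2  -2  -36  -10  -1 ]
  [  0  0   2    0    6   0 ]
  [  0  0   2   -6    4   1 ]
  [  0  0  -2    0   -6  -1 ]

ρ1 → -1/2·ρ1
  [ 1  -1   1  18   5  1/2 ]
  [ 0   0   2   0   6    0 ]
  [ 0   0   2  -6   4    1 ]
  [ 0   0  -2   0  -6   -1 ]
ρ2 → 1/2·ρ2
  [ 1  -1   1  18   5  1/2 ]
  [ 0   0   1   0   3    0 ]
  [ 0   0   2  -6   4    1 ]
  [ 0   0  -2   0  -6   -1 ]
ρ3 → ρ3 − 2·ρ2
  [ 1  -1   1  18   5  1/2 ]
  [ 0   0   1   0   3    0 ]
  [ 0   0   0  -6  -2    1 ]
  [ 0   0  -2   0  -6   -1 ]
ρ4 → ρ4 + 2·ρ2
  [ 1  -1  1  18   5  1/2 ]
  [ 0   0  1   0   3    0 ]
  [ 0   0  0  -6  -2    1 ]
  [ 0   0  0   0   0   -1 ]
ρ3 → -1/6·ρ3
  [ 1  -1  1  18    5   1/2 ]
  [ 0   0  1   0    3     0 ]
  [ 0   0  0   1  1/3  -1/6 ]
  [ 0   0  0   0    0    -1 ]
ρ4 → -1·ρ4
  [ 1  -1  1  18    5   1/2 ]
  [ 0   0  1   0    3     0 ]
  [ 0   0  0   1  1/3  -1/6 ]
  [ 0   0  0   0    0     1 ]
ρ3 → ρ3 + 1/6·ρ4
  [ 1  -1  1  18    5  1/2 ]
  [ 0   0  1   0    3    0 ]
  [ 0   0  0   1  1/3    0 ]
  [ 0   0  0   0    0    1 ]
ρ1 → ρ1 − 1/2·ρ4
  [ 1  -1  1  18    5  0 ]
  [ 0   0  1   0    3  0 ]
  [ 0   0  0   1  1/3  0 ]
  [ 0   0  0   0    0  1 ]
ρ1 → ρ1 − 18·ρ3
  [ 1  -1  1  0   -1  0 ]
  [ 0   0  1  0    3  0 ]
  [ 0   0  0  1  1/3  0 ]
  [ 0   0  0  0    0  1 ]
ρ1 → ρ1 − ρ2
  [ 1  -1  0  0   -4  0 ]
  [ 0   0  1  0    3  0 ]
  [ 0   0  0  1  1/3  0 ]
  [ 0   0  0  0    0  1 ]

[[1, -1, 0, 0, -4, 0], [0, 0, 1, 0, 3, 0], [0, 0, 0, 1, 1/3, 0], [0, 0, 0, 0, 0, 1]]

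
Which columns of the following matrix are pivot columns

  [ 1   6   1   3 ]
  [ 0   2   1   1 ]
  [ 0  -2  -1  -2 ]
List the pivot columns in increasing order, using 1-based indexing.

1, 2, 4

R2 → 1/2·R2
  [ 1   6    1    3 ]
  [ 0   1  1/2  1/2 ]
  [ 0  -2   -1   -2 ]
R3 → R3 + 2·R2
  [ 1  6    1    3 ]
  [ 0  1  1/2  1/2 ]
  [ 0  0    0   -1 ]
R3 → -1·R3
  [ 1  6    1    3 ]
  [ 0  1  1/2  1/2 ]
  [ 0  0    0    1 ]
R2 → R2 − 1/2·R3
  [ 1  6    1  3 ]
  [ 0  1  1/2  0 ]
  [ 0  0    0  1 ]
R1 → R1 − 3·R3
  [ 1  6    1  0 ]
  [ 0  1  1/2  0 ]
  [ 0  0    0  1 ]
R1 → R1 − 6·R2
  [ 1  0   -2  0 ]
  [ 0  1  1/2  0 ]
  [ 0  0    0  1 ]
Pivot columns are the columns containing a leading 1.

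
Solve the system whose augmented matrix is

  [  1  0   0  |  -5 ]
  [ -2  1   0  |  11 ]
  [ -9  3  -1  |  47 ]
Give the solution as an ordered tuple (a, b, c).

(-5, 1, 1)

Add 2 times R1 to R2.
Add 9 times R1 to R3.
Subtract 3 times R2 from R3.
Multiply R3 by -1.
Reading off the last column: a = -5, b = 1, c = 1.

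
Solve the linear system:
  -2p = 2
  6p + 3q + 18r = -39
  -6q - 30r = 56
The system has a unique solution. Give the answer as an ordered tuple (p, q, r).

(-1, -1, -5/3)

Form the augmented matrix and row-reduce:
  [ -2   0    0  |    2 ]
  [  6   3   18  |  -39 ]
  [  0  -6  -30  |   56 ]
ρ1 := -1/2·ρ1
  [ 1   0    0  |   -1 ]
  [ 6   3   18  |  -39 ]
  [ 0  -6  -30  |   56 ]
ρ2 := ρ2 − 6·ρ1
  [ 1   0    0  |   -1 ]
  [ 0   3   18  |  -33 ]
  [ 0  -6  -30  |   56 ]
ρ2 := 1/3·ρ2
  [ 1   0    0  |   -1 ]
  [ 0   1    6  |  -11 ]
  [ 0  -6  -30  |   56 ]
ρ3 := ρ3 + 6·ρ2
  [ 1  0  0  |   -1 ]
  [ 0  1  6  |  -11 ]
  [ 0  0  6  |  -10 ]
ρ3 := 1/6·ρ3
  [ 1  0  0  |    -1 ]
  [ 0  1  6  |   -11 ]
  [ 0  0  1  |  -5/3 ]
ρ2 := ρ2 − 6·ρ3
  [ 1  0  0  |    -1 ]
  [ 0  1  0  |    -1 ]
  [ 0  0  1  |  -5/3 ]
Reading off the last column: p = -1, q = -1, r = -5/3.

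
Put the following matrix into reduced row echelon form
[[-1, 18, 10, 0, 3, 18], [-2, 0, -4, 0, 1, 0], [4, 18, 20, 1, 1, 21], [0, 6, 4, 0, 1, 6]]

[[1, 0, 2, 0, 0, 0], [0, 1, 2/3, 0, 0, 1], [0, 0, 0, 1, 0, 3], [0, 0, 0, 0, 1, 0]]

Multiply ρ1 by -1.
Add 2 times ρ1 to ρ2.
Subtract 4 times ρ1 from ρ3.
Multiply ρ2 by -1/36.
Subtract 90 times ρ2 from ρ3.
Subtract 6 times ρ2 from ρ4.
Multiply ρ4 by 6.
Subtract 1/2 times ρ4 from ρ3.
Subtract 5/36 times ρ4 from ρ2.
Add 3 times ρ4 to ρ1.
Add 18 times ρ2 to ρ1.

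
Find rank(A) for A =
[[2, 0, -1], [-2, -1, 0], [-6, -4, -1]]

ρ1 -> 1/2·ρ1
  [  1   0  -1/2 ]
  [ -2  -1     0 ]
  [ -6  -4    -1 ]
ρ2 -> ρ2 + 2·ρ1
  [  1   0  -1/2 ]
  [  0  -1    -1 ]
  [ -6  -4    -1 ]
ρ3 -> ρ3 + 6·ρ1
  [ 1   0  -1/2 ]
  [ 0  -1    -1 ]
  [ 0  -4    -4 ]
ρ2 -> -1·ρ2
  [ 1   0  -1/2 ]
  [ 0   1     1 ]
  [ 0  -4    -4 ]
ρ3 -> ρ3 + 4·ρ2
  [ 1  0  -1/2 ]
  [ 0  1     1 ]
  [ 0  0     0 ]
The reduced form has 2 nonzero rows.

rank = 2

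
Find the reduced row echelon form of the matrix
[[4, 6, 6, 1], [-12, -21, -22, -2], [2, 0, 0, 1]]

[[1, 0, 0, 1/2], [0, 1, 0, 1/3], [0, 0, 1, -1/2]]

ρ1 -> 1/4·ρ1
  [   1  3/2  3/2  1/4 ]
  [ -12  -21  -22   -2 ]
  [   2    0    0    1 ]
ρ2 -> ρ2 + 12·ρ1
  [ 1  3/2  3/2  1/4 ]
  [ 0   -3   -4    1 ]
  [ 2    0    0    1 ]
ρ3 -> ρ3 − 2·ρ1
  [ 1  3/2  3/2  1/4 ]
  [ 0   -3   -4    1 ]
  [ 0   -3   -3  1/2 ]
ρ2 -> -1/3·ρ2
  [ 1  3/2  3/2   1/4 ]
  [ 0    1  4/3  -1/3 ]
  [ 0   -3   -3   1/2 ]
ρ3 -> ρ3 + 3·ρ2
  [ 1  3/2  3/2   1/4 ]
  [ 0    1  4/3  -1/3 ]
  [ 0    0    1  -1/2 ]
ρ2 -> ρ2 − 4/3·ρ3
  [ 1  3/2  3/2   1/4 ]
  [ 0    1    0   1/3 ]
  [ 0    0    1  -1/2 ]
ρ1 -> ρ1 − 3/2·ρ3
  [ 1  3/2  0     1 ]
  [ 0    1  0   1/3 ]
  [ 0    0  1  -1/2 ]
ρ1 -> ρ1 − 3/2·ρ2
  [ 1  0  0   1/2 ]
  [ 0  1  0   1/3 ]
  [ 0  0  1  -1/2 ]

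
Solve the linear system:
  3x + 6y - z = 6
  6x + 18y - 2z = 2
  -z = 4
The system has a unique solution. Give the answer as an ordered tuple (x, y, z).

(4, -5/3, -4)

Form the augmented matrix and row-reduce:
  [ 3   6  -1  |  6 ]
  [ 6  18  -2  |  2 ]
  [ 0   0  -1  |  4 ]
Multiply R1 by 1/3.
  [ 1   2  -1/3  |  2 ]
  [ 6  18    -2  |  2 ]
  [ 0   0    -1  |  4 ]
Subtract 6 times R1 from R2.
  [ 1  2  -1/3  |    2 ]
  [ 0  6     0  |  -10 ]
  [ 0  0    -1  |    4 ]
Multiply R2 by 1/6.
  [ 1  2  -1/3  |     2 ]
  [ 0  1     0  |  -5/3 ]
  [ 0  0    -1  |     4 ]
Multiply R3 by -1.
  [ 1  2  -1/3  |     2 ]
  [ 0  1     0  |  -5/3 ]
  [ 0  0     1  |    -4 ]
Add 1/3 times R3 to R1.
  [ 1  2  0  |   2/3 ]
  [ 0  1  0  |  -5/3 ]
  [ 0  0  1  |    -4 ]
Subtract 2 times R2 from R1.
  [ 1  0  0  |     4 ]
  [ 0  1  0  |  -5/3 ]
  [ 0  0  1  |    -4 ]
Reading off the last column: x = 4, y = -5/3, z = -4.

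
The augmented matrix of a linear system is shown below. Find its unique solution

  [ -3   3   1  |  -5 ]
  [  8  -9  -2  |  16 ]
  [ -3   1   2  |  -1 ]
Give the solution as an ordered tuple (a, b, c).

R1 → -1/3·R1
  [  1  -1  -1/3  |  5/3 ]
  [  8  -9    -2  |   16 ]
  [ -3   1     2  |   -1 ]
R2 → R2 − 8·R1
  [  1  -1  -1/3  |  5/3 ]
  [  0  -1   2/3  |  8/3 ]
  [ -3   1     2  |   -1 ]
R3 → R3 + 3·R1
  [ 1  -1  -1/3  |  5/3 ]
  [ 0  -1   2/3  |  8/3 ]
  [ 0  -2     1  |    4 ]
R2 → -1·R2
  [ 1  -1  -1/3  |   5/3 ]
  [ 0   1  -2/3  |  -8/3 ]
  [ 0  -2     1  |     4 ]
R3 → R3 + 2·R2
  [ 1  -1  -1/3  |   5/3 ]
  [ 0   1  -2/3  |  -8/3 ]
  [ 0   0  -1/3  |  -4/3 ]
R3 → -3·R3
  [ 1  -1  -1/3  |   5/3 ]
  [ 0   1  -2/3  |  -8/3 ]
  [ 0   0     1  |     4 ]
R2 → R2 + 2/3·R3
  [ 1  -1  -1/3  |  5/3 ]
  [ 0   1     0  |    0 ]
  [ 0   0     1  |    4 ]
R1 → R1 + 1/3·R3
  [ 1  -1  0  |  3 ]
  [ 0   1  0  |  0 ]
  [ 0   0  1  |  4 ]
R1 → R1 + R2
  [ 1  0  0  |  3 ]
  [ 0  1  0  |  0 ]
  [ 0  0  1  |  4 ]
Reading off the last column: a = 3, b = 0, c = 4.

(3, 0, 4)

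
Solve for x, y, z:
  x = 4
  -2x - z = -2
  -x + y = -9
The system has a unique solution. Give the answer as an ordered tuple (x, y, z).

Form the augmented matrix and row-reduce:
  [  1  0   0  |   4 ]
  [ -2  0  -1  |  -2 ]
  [ -1  1   0  |  -9 ]
Add 2 times r1 to r2.
  [  1  0   0  |   4 ]
  [  0  0  -1  |   6 ]
  [ -1  1   0  |  -9 ]
Add r1 to r3.
  [ 1  0   0  |   4 ]
  [ 0  0  -1  |   6 ]
  [ 0  1   0  |  -5 ]
Swap r2 and r3.
  [ 1  0   0  |   4 ]
  [ 0  1   0  |  -5 ]
  [ 0  0  -1  |   6 ]
Multiply r3 by -1.
  [ 1  0  0  |   4 ]
  [ 0  1  0  |  -5 ]
  [ 0  0  1  |  -6 ]
Reading off the last column: x = 4, y = -5, z = -6.

(4, -5, -6)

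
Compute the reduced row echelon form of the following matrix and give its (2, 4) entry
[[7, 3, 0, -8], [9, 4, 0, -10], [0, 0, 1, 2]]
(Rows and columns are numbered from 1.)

R1 := 1/7·R1
  [ 1  3/7  0  -8/7 ]
  [ 9    4  0   -10 ]
  [ 0    0  1     2 ]
R2 := R2 − 9·R1
  [ 1  3/7  0  -8/7 ]
  [ 0  1/7  0   2/7 ]
  [ 0    0  1     2 ]
R2 := 7·R2
  [ 1  3/7  0  -8/7 ]
  [ 0    1  0     2 ]
  [ 0    0  1     2 ]
R1 := R1 − 3/7·R2
  [ 1  0  0  -2 ]
  [ 0  1  0   2 ]
  [ 0  0  1   2 ]

2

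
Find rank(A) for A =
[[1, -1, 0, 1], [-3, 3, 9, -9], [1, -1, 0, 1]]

r2 := r2 + 3·r1
  [ 1  -1  0   1 ]
  [ 0   0  9  -6 ]
  [ 1  -1  0   1 ]
r3 := r3 − r1
  [ 1  -1  0   1 ]
  [ 0   0  9  -6 ]
  [ 0   0  0   0 ]
r2 := 1/9·r2
  [ 1  -1  0     1 ]
  [ 0   0  1  -2/3 ]
  [ 0   0  0     0 ]
The reduced form has 2 nonzero rows.

rank = 2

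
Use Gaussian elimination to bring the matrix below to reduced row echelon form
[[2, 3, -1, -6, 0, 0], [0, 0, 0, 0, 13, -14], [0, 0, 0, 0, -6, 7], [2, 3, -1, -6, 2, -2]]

[[1, 3/2, -1/2, -3, 0, 0], [0, 0, 0, 0, 1, 0], [0, 0, 0, 0, 0, 1], [0, 0, 0, 0, 0, 0]]

R1 → 1/2·R1
  [ 1  3/2  -1/2  -3   0    0 ]
  [ 0    0     0   0  13  -14 ]
  [ 0    0     0   0  -6    7 ]
  [ 2    3    -1  -6   2   -2 ]
R4 → R4 − 2·R1
  [ 1  3/2  -1/2  -3   0    0 ]
  [ 0    0     0   0  13  -14 ]
  [ 0    0     0   0  -6    7 ]
  [ 0    0     0   0   2   -2 ]
R2 → 1/13·R2
  [ 1  3/2  -1/2  -3   0       0 ]
  [ 0    0     0   0   1  -14/13 ]
  [ 0    0     0   0  -6       7 ]
  [ 0    0     0   0   2      -2 ]
R3 → R3 + 6·R2
  [ 1  3/2  -1/2  -3  0       0 ]
  [ 0    0     0   0  1  -14/13 ]
  [ 0    0     0   0  0    7/13 ]
  [ 0    0     0   0  2      -2 ]
R4 → R4 − 2·R2
  [ 1  3/2  -1/2  -3  0       0 ]
  [ 0    0     0   0  1  -14/13 ]
  [ 0    0     0   0  0    7/13 ]
  [ 0    0     0   0  0    2/13 ]
R3 → 13/7·R3
  [ 1  3/2  -1/2  -3  0       0 ]
  [ 0    0     0   0  1  -14/13 ]
  [ 0    0     0   0  0       1 ]
  [ 0    0     0   0  0    2/13 ]
R4 → R4 − 2/13·R3
  [ 1  3/2  -1/2  -3  0       0 ]
  [ 0    0     0   0  1  -14/13 ]
  [ 0    0     0   0  0       1 ]
  [ 0    0     0   0  0       0 ]
R2 → R2 + 14/13·R3
  [ 1  3/2  -1/2  -3  0  0 ]
  [ 0    0     0   0  1  0 ]
  [ 0    0     0   0  0  1 ]
  [ 0    0     0   0  0  0 ]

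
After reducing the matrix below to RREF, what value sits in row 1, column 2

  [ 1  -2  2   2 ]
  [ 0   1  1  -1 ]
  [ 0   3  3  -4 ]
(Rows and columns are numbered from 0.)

1

R3 ← R3 − 3·R2
  [ 1  -2  2   2 ]
  [ 0   1  1  -1 ]
  [ 0   0  0  -1 ]
R3 ← -1·R3
  [ 1  -2  2   2 ]
  [ 0   1  1  -1 ]
  [ 0   0  0   1 ]
R2 ← R2 + R3
  [ 1  -2  2  2 ]
  [ 0   1  1  0 ]
  [ 0   0  0  1 ]
R1 ← R1 − 2·R3
  [ 1  -2  2  0 ]
  [ 0   1  1  0 ]
  [ 0   0  0  1 ]
R1 ← R1 + 2·R2
  [ 1  0  4  0 ]
  [ 0  1  1  0 ]
  [ 0  0  0  1 ]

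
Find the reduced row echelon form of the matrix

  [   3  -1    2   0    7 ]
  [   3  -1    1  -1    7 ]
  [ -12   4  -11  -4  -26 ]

R1 → 1/3·R1
  [   1  -1/3  2/3   0  7/3 ]
  [   3    -1    1  -1    7 ]
  [ -12     4  -11  -4  -26 ]
R2 → R2 − 3·R1
  [   1  -1/3  2/3   0  7/3 ]
  [   0     0   -1  -1    0 ]
  [ -12     4  -11  -4  -26 ]
R3 → R3 + 12·R1
  [ 1  -1/3  2/3   0  7/3 ]
  [ 0     0   -1  -1    0 ]
  [ 0     0   -3  -4    2 ]
R2 → -1·R2
  [ 1  -1/3  2/3   0  7/3 ]
  [ 0     0    1   1    0 ]
  [ 0     0   -3  -4    2 ]
R3 → R3 + 3·R2
  [ 1  -1/3  2/3   0  7/3 ]
  [ 0     0    1   1    0 ]
  [ 0     0    0  -1    2 ]
R3 → -1·R3
  [ 1  -1/3  2/3  0  7/3 ]
  [ 0     0    1  1    0 ]
  [ 0     0    0  1   -2 ]
R2 → R2 − R3
  [ 1  -1/3  2/3  0  7/3 ]
  [ 0     0    1  0    2 ]
  [ 0     0    0  1   -2 ]
R1 → R1 − 2/3·R2
  [ 1  -1/3  0  0   1 ]
  [ 0     0  1  0   2 ]
  [ 0     0  0  1  -2 ]

[[1, -1/3, 0, 0, 1], [0, 0, 1, 0, 2], [0, 0, 0, 1, -2]]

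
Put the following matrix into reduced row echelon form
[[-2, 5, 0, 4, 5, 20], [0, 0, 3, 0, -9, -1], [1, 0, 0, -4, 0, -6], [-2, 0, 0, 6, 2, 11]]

[[1, 0, 0, 0, -4, -4], [0, 1, 0, 0, 1/5, 2], [0, 0, 1, 0, -3, -1/3], [0, 0, 0, 1, -1, 1/2]]

ρ1 ← -1/2·ρ1
  [  1  -5/2  0  -2  -5/2  -10 ]
  [  0     0  3   0    -9   -1 ]
  [  1     0  0  -4     0   -6 ]
  [ -2     0  0   6     2   11 ]
ρ3 ← ρ3 − ρ1
  [  1  -5/2  0  -2  -5/2  -10 ]
  [  0     0  3   0    -9   -1 ]
  [  0   5/2  0  -2   5/2    4 ]
  [ -2     0  0   6     2   11 ]
ρ4 ← ρ4 + 2·ρ1
  [ 1  -5/2  0  -2  -5/2  -10 ]
  [ 0     0  3   0    -9   -1 ]
  [ 0   5/2  0  -2   5/2    4 ]
  [ 0    -5  0   2    -3   -9 ]
ρ2 <-> ρ3
  [ 1  -5/2  0  -2  -5/2  -10 ]
  [ 0   5/2  0  -2   5/2    4 ]
  [ 0     0  3   0    -9   -1 ]
  [ 0    -5  0   2    -3   -9 ]
ρ2 ← 2/5·ρ2
  [ 1  -5/2  0    -2  -5/2  -10 ]
  [ 0     1  0  -4/5     1  8/5 ]
  [ 0     0  3     0    -9   -1 ]
  [ 0    -5  0     2    -3   -9 ]
ρ4 ← ρ4 + 5·ρ2
  [ 1  -5/2  0    -2  -5/2  -10 ]
  [ 0     1  0  -4/5     1  8/5 ]
  [ 0     0  3     0    -9   -1 ]
  [ 0     0  0    -2     2   -1 ]
ρ3 ← 1/3·ρ3
  [ 1  -5/2  0    -2  -5/2   -10 ]
  [ 0     1  0  -4/5     1   8/5 ]
  [ 0     0  1     0    -3  -1/3 ]
  [ 0     0  0    -2     2    -1 ]
ρ4 ← -1/2·ρ4
  [ 1  -5/2  0    -2  -5/2   -10 ]
  [ 0     1  0  -4/5     1   8/5 ]
  [ 0     0  1     0    -3  -1/3 ]
  [ 0     0  0     1    -1   1/2 ]
ρ2 ← ρ2 + 4/5·ρ4
  [ 1  -5/2  0  -2  -5/2   -10 ]
  [ 0     1  0   0   1/5     2 ]
  [ 0     0  1   0    -3  -1/3 ]
  [ 0     0  0   1    -1   1/2 ]
ρ1 ← ρ1 + 2·ρ4
  [ 1  -5/2  0  0  -9/2    -9 ]
  [ 0     1  0  0   1/5     2 ]
  [ 0     0  1  0    -3  -1/3 ]
  [ 0     0  0  1    -1   1/2 ]
ρ1 ← ρ1 + 5/2·ρ2
  [ 1  0  0  0   -4    -4 ]
  [ 0  1  0  0  1/5     2 ]
  [ 0  0  1  0   -3  -1/3 ]
  [ 0  0  0  1   -1   1/2 ]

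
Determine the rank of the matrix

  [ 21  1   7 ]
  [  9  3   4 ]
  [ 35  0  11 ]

rank = 3

Multiply R1 by 1/21.
  [  1  1/21  1/3 ]
  [  9     3    4 ]
  [ 35     0   11 ]
Subtract 9 times R1 from R2.
  [  1  1/21  1/3 ]
  [  0  18/7    1 ]
  [ 35     0   11 ]
Subtract 35 times R1 from R3.
  [ 1  1/21   1/3 ]
  [ 0  18/7     1 ]
  [ 0  -5/3  -2/3 ]
Multiply R2 by 7/18.
  [ 1  1/21   1/3 ]
  [ 0     1  7/18 ]
  [ 0  -5/3  -2/3 ]
Add 5/3 times R2 to R3.
  [ 1  1/21    1/3 ]
  [ 0     1   7/18 ]
  [ 0     0  -1/54 ]
Multiply R3 by -54.
  [ 1  1/21   1/3 ]
  [ 0     1  7/18 ]
  [ 0     0     1 ]
Subtract 7/18 times R3 from R2.
  [ 1  1/21  1/3 ]
  [ 0     1    0 ]
  [ 0     0    1 ]
Subtract 1/3 times R3 from R1.
  [ 1  1/21  0 ]
  [ 0     1  0 ]
  [ 0     0  1 ]
Subtract 1/21 times R2 from R1.
  [ 1  0  0 ]
  [ 0  1  0 ]
  [ 0  0  1 ]
The reduced form has 3 nonzero rows.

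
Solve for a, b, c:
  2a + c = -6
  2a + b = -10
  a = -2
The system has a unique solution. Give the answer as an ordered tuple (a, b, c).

(-2, -6, -2)

Form the augmented matrix and row-reduce:
  [ 2  0  1  |   -6 ]
  [ 2  1  0  |  -10 ]
  [ 1  0  0  |   -2 ]
Multiply R1 by 1/2.
  [ 1  0  1/2  |   -3 ]
  [ 2  1    0  |  -10 ]
  [ 1  0    0  |   -2 ]
Subtract 2 times R1 from R2.
  [ 1  0  1/2  |  -3 ]
  [ 0  1   -1  |  -4 ]
  [ 1  0    0  |  -2 ]
Subtract R1 from R3.
  [ 1  0   1/2  |  -3 ]
  [ 0  1    -1  |  -4 ]
  [ 0  0  -1/2  |   1 ]
Multiply R3 by -2.
  [ 1  0  1/2  |  -3 ]
  [ 0  1   -1  |  -4 ]
  [ 0  0    1  |  -2 ]
Add R3 to R2.
  [ 1  0  1/2  |  -3 ]
  [ 0  1    0  |  -6 ]
  [ 0  0    1  |  -2 ]
Subtract 1/2 times R3 from R1.
  [ 1  0  0  |  -2 ]
  [ 0  1  0  |  -6 ]
  [ 0  0  1  |  -2 ]
Reading off the last column: a = -2, b = -6, c = -2.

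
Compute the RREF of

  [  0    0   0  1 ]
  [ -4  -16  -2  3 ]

Swap ρ1 and ρ2.
  [ -4  -16  -2  3 ]
  [  0    0   0  1 ]
Multiply ρ1 by -1/4.
  [ 1  4  1/2  -3/4 ]
  [ 0  0    0     1 ]
Add 3/4 times ρ2 to ρ1.
  [ 1  4  1/2  0 ]
  [ 0  0    0  1 ]

[[1, 4, 1/2, 0], [0, 0, 0, 1]]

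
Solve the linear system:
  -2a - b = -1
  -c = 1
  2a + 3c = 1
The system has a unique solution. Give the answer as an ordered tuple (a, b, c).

(2, -3, -1)

Form the augmented matrix and row-reduce:
  [ -2  -1   0  |  -1 ]
  [  0   0  -1  |   1 ]
  [  2   0   3  |   1 ]
R1 ← -1/2·R1
  [ 1  1/2   0  |  1/2 ]
  [ 0    0  -1  |    1 ]
  [ 2    0   3  |    1 ]
R3 ← R3 − 2·R1
  [ 1  1/2   0  |  1/2 ]
  [ 0    0  -1  |    1 ]
  [ 0   -1   3  |    0 ]
R2 <-> R3
  [ 1  1/2   0  |  1/2 ]
  [ 0   -1   3  |    0 ]
  [ 0    0  -1  |    1 ]
R2 ← -1·R2
  [ 1  1/2   0  |  1/2 ]
  [ 0    1  -3  |    0 ]
  [ 0    0  -1  |    1 ]
R3 ← -1·R3
  [ 1  1/2   0  |  1/2 ]
  [ 0    1  -3  |    0 ]
  [ 0    0   1  |   -1 ]
R2 ← R2 + 3·R3
  [ 1  1/2  0  |  1/2 ]
  [ 0    1  0  |   -3 ]
  [ 0    0  1  |   -1 ]
R1 ← R1 − 1/2·R2
  [ 1  0  0  |   2 ]
  [ 0  1  0  |  -3 ]
  [ 0  0  1  |  -1 ]
Reading off the last column: a = 2, b = -3, c = -1.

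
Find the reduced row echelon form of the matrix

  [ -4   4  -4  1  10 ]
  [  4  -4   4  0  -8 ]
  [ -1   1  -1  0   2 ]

R1 → -1/4·R1
  [  1  -1   1  -1/4  -5/2 ]
  [  4  -4   4     0    -8 ]
  [ -1   1  -1     0     2 ]
R2 → R2 − 4·R1
  [  1  -1   1  -1/4  -5/2 ]
  [  0   0   0     1     2 ]
  [ -1   1  -1     0     2 ]
R3 → R3 + R1
  [ 1  -1  1  -1/4  -5/2 ]
  [ 0   0  0     1     2 ]
  [ 0   0  0  -1/4  -1/2 ]
R3 → R3 + 1/4·R2
  [ 1  -1  1  -1/4  -5/2 ]
  [ 0   0  0     1     2 ]
  [ 0   0  0     0     0 ]
R1 → R1 + 1/4·R2
  [ 1  -1  1  0  -2 ]
  [ 0   0  0  1   2 ]
  [ 0   0  0  0   0 ]

[[1, -1, 1, 0, -2], [0, 0, 0, 1, 2], [0, 0, 0, 0, 0]]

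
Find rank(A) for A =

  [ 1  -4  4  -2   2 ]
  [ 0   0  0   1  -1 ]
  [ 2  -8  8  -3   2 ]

rank = 3

R3 -> R3 − 2·R1
  [ 1  -4  4  -2   2 ]
  [ 0   0  0   1  -1 ]
  [ 0   0  0   1  -2 ]
R3 -> R3 − R2
  [ 1  -4  4  -2   2 ]
  [ 0   0  0   1  -1 ]
  [ 0   0  0   0  -1 ]
R3 -> -1·R3
  [ 1  -4  4  -2   2 ]
  [ 0   0  0   1  -1 ]
  [ 0   0  0   0   1 ]
R2 -> R2 + R3
  [ 1  -4  4  -2  2 ]
  [ 0   0  0   1  0 ]
  [ 0   0  0   0  1 ]
R1 -> R1 − 2·R3
  [ 1  -4  4  -2  0 ]
  [ 0   0  0   1  0 ]
  [ 0   0  0   0  1 ]
R1 -> R1 + 2·R2
  [ 1  -4  4  0  0 ]
  [ 0   0  0  1  0 ]
  [ 0   0  0  0  1 ]
The reduced form has 3 nonzero rows.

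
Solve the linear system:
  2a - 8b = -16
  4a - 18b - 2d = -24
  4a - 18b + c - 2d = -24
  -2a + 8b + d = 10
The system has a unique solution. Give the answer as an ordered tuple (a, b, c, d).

Form the augmented matrix and row-reduce:
  [  2   -8  0   0  |  -16 ]
  [  4  -18  0  -2  |  -24 ]
  [  4  -18  1  -2  |  -24 ]
  [ -2    8  0   1  |   10 ]
R1 -> 1/2·R1
  [  1   -4  0   0  |   -8 ]
  [  4  -18  0  -2  |  -24 ]
  [  4  -18  1  -2  |  -24 ]
  [ -2    8  0   1  |   10 ]
R2 -> R2 − 4·R1
  [  1   -4  0   0  |   -8 ]
  [  0   -2  0  -2  |    8 ]
  [  4  -18  1  -2  |  -24 ]
  [ -2    8  0   1  |   10 ]
R3 -> R3 − 4·R1
  [  1  -4  0   0  |  -8 ]
  [  0  -2  0  -2  |   8 ]
  [  0  -2  1  -2  |   8 ]
  [ -2   8  0   1  |  10 ]
R4 -> R4 + 2·R1
  [ 1  -4  0   0  |  -8 ]
  [ 0  -2  0  -2  |   8 ]
  [ 0  -2  1  -2  |   8 ]
  [ 0   0  0   1  |  -6 ]
R2 -> -1/2·R2
  [ 1  -4  0   0  |  -8 ]
  [ 0   1  0   1  |  -4 ]
  [ 0  -2  1  -2  |   8 ]
  [ 0   0  0   1  |  -6 ]
R3 -> R3 + 2·R2
  [ 1  -4  0  0  |  -8 ]
  [ 0   1  0  1  |  -4 ]
  [ 0   0  1  0  |   0 ]
  [ 0   0  0  1  |  -6 ]
R2 -> R2 − R4
  [ 1  -4  0  0  |  -8 ]
  [ 0   1  0  0  |   2 ]
  [ 0   0  1  0  |   0 ]
  [ 0   0  0  1  |  -6 ]
R1 -> R1 + 4·R2
  [ 1  0  0  0  |   0 ]
  [ 0  1  0  0  |   2 ]
  [ 0  0  1  0  |   0 ]
  [ 0  0  0  1  |  -6 ]
Reading off the last column: a = 0, b = 2, c = 0, d = -6.

(0, 2, 0, -6)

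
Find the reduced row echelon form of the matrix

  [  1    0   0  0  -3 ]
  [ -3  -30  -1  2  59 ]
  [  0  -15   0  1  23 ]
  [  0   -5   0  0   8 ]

[[1, 0, 0, 0, -3], [0, 1, 0, 0, -8/5], [0, 0, 1, 0, -4], [0, 0, 0, 1, -1]]

r2 := r2 + 3·r1
  [ 1    0   0  0  -3 ]
  [ 0  -30  -1  2  50 ]
  [ 0  -15   0  1  23 ]
  [ 0   -5   0  0   8 ]
r2 := -1/30·r2
  [ 1    0     0      0    -3 ]
  [ 0    1  1/30  -1/15  -5/3 ]
  [ 0  -15     0      1    23 ]
  [ 0   -5     0      0     8 ]
r3 := r3 + 15·r2
  [ 1   0     0      0    -3 ]
  [ 0   1  1/30  -1/15  -5/3 ]
  [ 0   0   1/2      0    -2 ]
  [ 0  -5     0      0     8 ]
r4 := r4 + 5·r2
  [ 1  0     0      0    -3 ]
  [ 0  1  1/30  -1/15  -5/3 ]
  [ 0  0   1/2      0    -2 ]
  [ 0  0   1/6   -1/3  -1/3 ]
r3 := 2·r3
  [ 1  0     0      0    -3 ]
  [ 0  1  1/30  -1/15  -5/3 ]
  [ 0  0     1      0    -4 ]
  [ 0  0   1/6   -1/3  -1/3 ]
r4 := r4 − 1/6·r3
  [ 1  0     0      0    -3 ]
  [ 0  1  1/30  -1/15  -5/3 ]
  [ 0  0     1      0    -4 ]
  [ 0  0     0   -1/3   1/3 ]
r4 := -3·r4
  [ 1  0     0      0    -3 ]
  [ 0  1  1/30  -1/15  -5/3 ]
  [ 0  0     1      0    -4 ]
  [ 0  0     0      1    -1 ]
r2 := r2 + 1/15·r4
  [ 1  0     0  0      -3 ]
  [ 0  1  1/30  0  -26/15 ]
  [ 0  0     1  0      -4 ]
  [ 0  0     0  1      -1 ]
r2 := r2 − 1/30·r3
  [ 1  0  0  0    -3 ]
  [ 0  1  0  0  -8/5 ]
  [ 0  0  1  0    -4 ]
  [ 0  0  0  1    -1 ]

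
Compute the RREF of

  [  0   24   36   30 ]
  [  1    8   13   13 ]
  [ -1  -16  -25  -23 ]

R1 ↔ R2
  [  1    8   13   13 ]
  [  0   24   36   30 ]
  [ -1  -16  -25  -23 ]
R3 → R3 + R1
  [ 1   8   13   13 ]
  [ 0  24   36   30 ]
  [ 0  -8  -12  -10 ]
R2 → 1/24·R2
  [ 1   8   13   13 ]
  [ 0   1  3/2  5/4 ]
  [ 0  -8  -12  -10 ]
R3 → R3 + 8·R2
  [ 1  8   13   13 ]
  [ 0  1  3/2  5/4 ]
  [ 0  0    0    0 ]
R1 → R1 − 8·R2
  [ 1  0    1    3 ]
  [ 0  1  3/2  5/4 ]
  [ 0  0    0    0 ]

[[1, 0, 1, 3], [0, 1, 3/2, 5/4], [0, 0, 0, 0]]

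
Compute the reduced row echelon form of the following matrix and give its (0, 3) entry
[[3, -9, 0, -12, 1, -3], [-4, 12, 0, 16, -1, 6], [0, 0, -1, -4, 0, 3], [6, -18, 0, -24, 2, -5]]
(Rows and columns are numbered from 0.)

-4

r1 -> 1/3·r1
  [  1   -3   0   -4  1/3  -1 ]
  [ -4   12   0   16   -1   6 ]
  [  0    0  -1   -4    0   3 ]
  [  6  -18   0  -24    2  -5 ]
r2 -> r2 + 4·r1
  [ 1   -3   0   -4  1/3  -1 ]
  [ 0    0   0    0  1/3   2 ]
  [ 0    0  -1   -4    0   3 ]
  [ 6  -18   0  -24    2  -5 ]
r4 -> r4 − 6·r1
  [ 1  -3   0  -4  1/3  -1 ]
  [ 0   0   0   0  1/3   2 ]
  [ 0   0  -1  -4    0   3 ]
  [ 0   0   0   0    0   1 ]
r2 <-> r3
  [ 1  -3   0  -4  1/3  -1 ]
  [ 0   0  -1  -4    0   3 ]
  [ 0   0   0   0  1/3   2 ]
  [ 0   0   0   0    0   1 ]
r2 -> -1·r2
  [ 1  -3  0  -4  1/3  -1 ]
  [ 0   0  1   4    0  -3 ]
  [ 0   0  0   0  1/3   2 ]
  [ 0   0  0   0    0   1 ]
r3 -> 3·r3
  [ 1  -3  0  -4  1/3  -1 ]
  [ 0   0  1   4    0  -3 ]
  [ 0   0  0   0    1   6 ]
  [ 0   0  0   0    0   1 ]
r3 -> r3 − 6·r4
  [ 1  -3  0  -4  1/3  -1 ]
  [ 0   0  1   4    0  -3 ]
  [ 0   0  0   0    1   0 ]
  [ 0   0  0   0    0   1 ]
r2 -> r2 + 3·r4
  [ 1  -3  0  -4  1/3  -1 ]
  [ 0   0  1   4    0   0 ]
  [ 0   0  0   0    1   0 ]
  [ 0   0  0   0    0   1 ]
r1 -> r1 + r4
  [ 1  -3  0  -4  1/3  0 ]
  [ 0   0  1   4    0  0 ]
  [ 0   0  0   0    1  0 ]
  [ 0   0  0   0    0  1 ]
r1 -> r1 − 1/3·r3
  [ 1  -3  0  -4  0  0 ]
  [ 0   0  1   4  0  0 ]
  [ 0   0  0   0  1  0 ]
  [ 0   0  0   0  0  1 ]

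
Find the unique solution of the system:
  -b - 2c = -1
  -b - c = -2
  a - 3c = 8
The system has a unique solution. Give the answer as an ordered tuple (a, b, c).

(5, 3, -1)

Form the augmented matrix and row-reduce:
  [ 0  -1  -2  |  -1 ]
  [ 0  -1  -1  |  -2 ]
  [ 1   0  -3  |   8 ]
ρ1 <-> ρ3
  [ 1   0  -3  |   8 ]
  [ 0  -1  -1  |  -2 ]
  [ 0  -1  -2  |  -1 ]
ρ2 ← -1·ρ2
  [ 1   0  -3  |   8 ]
  [ 0   1   1  |   2 ]
  [ 0  -1  -2  |  -1 ]
ρ3 ← ρ3 + ρ2
  [ 1  0  -3  |  8 ]
  [ 0  1   1  |  2 ]
  [ 0  0  -1  |  1 ]
ρ3 ← -1·ρ3
  [ 1  0  -3  |   8 ]
  [ 0  1   1  |   2 ]
  [ 0  0   1  |  -1 ]
ρ2 ← ρ2 − ρ3
  [ 1  0  -3  |   8 ]
  [ 0  1   0  |   3 ]
  [ 0  0   1  |  -1 ]
ρ1 ← ρ1 + 3·ρ3
  [ 1  0  0  |   5 ]
  [ 0  1  0  |   3 ]
  [ 0  0  1  |  -1 ]
Reading off the last column: a = 5, b = 3, c = -1.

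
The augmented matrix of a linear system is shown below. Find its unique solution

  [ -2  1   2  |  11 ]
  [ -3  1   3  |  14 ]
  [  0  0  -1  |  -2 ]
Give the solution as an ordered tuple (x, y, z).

(-1, 5, 2)

Multiply R1 by -1/2.
  [  1  -1/2  -1  |  -11/2 ]
  [ -3     1   3  |     14 ]
  [  0     0  -1  |     -2 ]
Add 3 times R1 to R2.
  [ 1  -1/2  -1  |  -11/2 ]
  [ 0  -1/2   0  |   -5/2 ]
  [ 0     0  -1  |     -2 ]
Multiply R2 by -2.
  [ 1  -1/2  -1  |  -11/2 ]
  [ 0     1   0  |      5 ]
  [ 0     0  -1  |     -2 ]
Multiply R3 by -1.
  [ 1  -1/2  -1  |  -11/2 ]
  [ 0     1   0  |      5 ]
  [ 0     0   1  |      2 ]
Add R3 to R1.
  [ 1  -1/2  0  |  -7/2 ]
  [ 0     1  0  |     5 ]
  [ 0     0  1  |     2 ]
Add 1/2 times R2 to R1.
  [ 1  0  0  |  -1 ]
  [ 0  1  0  |   5 ]
  [ 0  0  1  |   2 ]
Reading off the last column: x = -1, y = 5, z = 2.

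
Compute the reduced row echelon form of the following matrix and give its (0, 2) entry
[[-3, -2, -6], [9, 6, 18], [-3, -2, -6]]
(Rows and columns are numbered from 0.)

2

R1 ← -1/3·R1
  [  1  2/3   2 ]
  [  9    6  18 ]
  [ -3   -2  -6 ]
R2 ← R2 − 9·R1
  [  1  2/3   2 ]
  [  0    0   0 ]
  [ -3   -2  -6 ]
R3 ← R3 + 3·R1
  [ 1  2/3  2 ]
  [ 0    0  0 ]
  [ 0    0  0 ]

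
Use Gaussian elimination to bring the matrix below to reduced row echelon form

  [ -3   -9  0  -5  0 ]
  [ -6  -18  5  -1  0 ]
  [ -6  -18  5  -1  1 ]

R1 ← -1/3·R1
R2 ← R2 + 6·R1
R3 ← R3 + 6·R1
R2 ← 1/5·R2
R3 ← R3 − 5·R2

[[1, 3, 0, 5/3, 0], [0, 0, 1, 9/5, 0], [0, 0, 0, 0, 1]]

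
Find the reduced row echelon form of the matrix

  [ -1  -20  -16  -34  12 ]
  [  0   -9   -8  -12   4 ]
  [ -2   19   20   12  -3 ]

[[1, 0, 0, 2, 0], [0, 1, 0, 4, -2], [0, 0, 1, -3, 7/4]]

Multiply ρ1 by -1.
  [  1  20  16   34  -12 ]
  [  0  -9  -8  -12    4 ]
  [ -2  19  20   12   -3 ]
Add 2 times ρ1 to ρ3.
  [ 1  20  16   34  -12 ]
  [ 0  -9  -8  -12    4 ]
  [ 0  59  52   80  -27 ]
Multiply ρ2 by -1/9.
  [ 1  20   16   34   -12 ]
  [ 0   1  8/9  4/3  -4/9 ]
  [ 0  59   52   80   -27 ]
Subtract 59 times ρ2 from ρ3.
  [ 1  20    16   34   -12 ]
  [ 0   1   8/9  4/3  -4/9 ]
  [ 0   0  -4/9  4/3  -7/9 ]
Multiply ρ3 by -9/4.
  [ 1  20   16   34   -12 ]
  [ 0   1  8/9  4/3  -4/9 ]
  [ 0   0    1   -3   7/4 ]
Subtract 8/9 times ρ3 from ρ2.
  [ 1  20  16  34  -12 ]
  [ 0   1   0   4   -2 ]
  [ 0   0   1  -3  7/4 ]
Subtract 16 times ρ3 from ρ1.
  [ 1  20  0  82  -40 ]
  [ 0   1  0   4   -2 ]
  [ 0   0  1  -3  7/4 ]
Subtract 20 times ρ2 from ρ1.
  [ 1  0  0   2    0 ]
  [ 0  1  0   4   -2 ]
  [ 0  0  1  -3  7/4 ]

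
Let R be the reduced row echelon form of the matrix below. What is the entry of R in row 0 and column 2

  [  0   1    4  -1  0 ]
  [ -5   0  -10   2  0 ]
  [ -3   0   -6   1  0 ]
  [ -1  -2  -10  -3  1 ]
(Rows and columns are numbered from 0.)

2

ρ1 <-> ρ2
ρ1 → -1/5·ρ1
ρ3 → ρ3 + 3·ρ1
ρ4 → ρ4 + ρ1
ρ4 → ρ4 + 2·ρ2
ρ3 → -5·ρ3
ρ4 → ρ4 + 27/5·ρ3
ρ2 → ρ2 + ρ3
ρ1 → ρ1 + 2/5·ρ3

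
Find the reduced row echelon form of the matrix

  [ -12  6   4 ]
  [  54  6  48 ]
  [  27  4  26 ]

R1 ← -1/12·R1
R2 ← R2 − 54·R1
R3 ← R3 − 27·R1
R2 ← 1/33·R2
R3 ← R3 − 35/2·R2
R1 ← R1 + 1/2·R2

[[1, 0, 2/3], [0, 1, 2], [0, 0, 0]]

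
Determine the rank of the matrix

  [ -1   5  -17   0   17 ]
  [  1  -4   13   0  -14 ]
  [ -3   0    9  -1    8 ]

R1 := -1·R1
  [  1  -5  17   0  -17 ]
  [  1  -4  13   0  -14 ]
  [ -3   0   9  -1    8 ]
R2 := R2 − R1
  [  1  -5  17   0  -17 ]
  [  0   1  -4   0    3 ]
  [ -3   0   9  -1    8 ]
R3 := R3 + 3·R1
  [ 1   -5  17   0  -17 ]
  [ 0    1  -4   0    3 ]
  [ 0  -15  60  -1  -43 ]
R3 := R3 + 15·R2
  [ 1  -5  17   0  -17 ]
  [ 0   1  -4   0    3 ]
  [ 0   0   0  -1    2 ]
R3 := -1·R3
  [ 1  -5  17  0  -17 ]
  [ 0   1  -4  0    3 ]
  [ 0   0   0  1   -2 ]
R1 := R1 + 5·R2
  [ 1  0  -3  0  -2 ]
  [ 0  1  -4  0   3 ]
  [ 0  0   0  1  -2 ]
The reduced form has 3 nonzero rows.

rank = 3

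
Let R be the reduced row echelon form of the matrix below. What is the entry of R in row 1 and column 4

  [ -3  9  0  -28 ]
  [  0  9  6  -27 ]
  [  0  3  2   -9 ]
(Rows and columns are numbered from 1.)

Multiply r1 by -1/3.
  [ 1  -3  0  28/3 ]
  [ 0   9  6   -27 ]
  [ 0   3  2    -9 ]
Multiply r2 by 1/9.
  [ 1  -3    0  28/3 ]
  [ 0   1  2/3    -3 ]
  [ 0   3    2    -9 ]
Subtract 3 times r2 from r3.
  [ 1  -3    0  28/3 ]
  [ 0   1  2/3    -3 ]
  [ 0   0    0     0 ]
Add 3 times r2 to r1.
  [ 1  0    2  1/3 ]
  [ 0  1  2/3   -3 ]
  [ 0  0    0    0 ]

1/3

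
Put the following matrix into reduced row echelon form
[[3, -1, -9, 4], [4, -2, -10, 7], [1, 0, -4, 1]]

R1 → 1/3·R1
  [ 1  -1/3   -3  4/3 ]
  [ 4    -2  -10    7 ]
  [ 1     0   -4    1 ]
R2 → R2 − 4·R1
  [ 1  -1/3  -3  4/3 ]
  [ 0  -2/3   2  5/3 ]
  [ 1     0  -4    1 ]
R3 → R3 − R1
  [ 1  -1/3  -3   4/3 ]
  [ 0  -2/3   2   5/3 ]
  [ 0   1/3  -1  -1/3 ]
R2 → -3/2·R2
  [ 1  -1/3  -3   4/3 ]
  [ 0     1  -3  -5/2 ]
  [ 0   1/3  -1  -1/3 ]
R3 → R3 − 1/3·R2
  [ 1  -1/3  -3   4/3 ]
  [ 0     1  -3  -5/2 ]
  [ 0     0   0   1/2 ]
R3 → 2·R3
  [ 1  -1/3  -3   4/3 ]
  [ 0     1  -3  -5/2 ]
  [ 0     0   0     1 ]
R2 → R2 + 5/2·R3
  [ 1  -1/3  -3  4/3 ]
  [ 0     1  -3    0 ]
  [ 0     0   0    1 ]
R1 → R1 − 4/3·R3
  [ 1  -1/3  -3  0 ]
  [ 0     1  -3  0 ]
  [ 0     0   0  1 ]
R1 → R1 + 1/3·R2
  [ 1  0  -4  0 ]
  [ 0  1  -3  0 ]
  [ 0  0   0  1 ]

[[1, 0, -4, 0], [0, 1, -3, 0], [0, 0, 0, 1]]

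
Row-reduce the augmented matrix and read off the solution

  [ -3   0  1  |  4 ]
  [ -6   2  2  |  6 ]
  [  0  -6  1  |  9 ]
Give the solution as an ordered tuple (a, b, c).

R1 → -1/3·R1
  [  1   0  -1/3  |  -4/3 ]
  [ -6   2     2  |     6 ]
  [  0  -6     1  |     9 ]
R2 → R2 + 6·R1
  [ 1   0  -1/3  |  -4/3 ]
  [ 0   2     0  |    -2 ]
  [ 0  -6     1  |     9 ]
R2 → 1/2·R2
  [ 1   0  -1/3  |  -4/3 ]
  [ 0   1     0  |    -1 ]
  [ 0  -6     1  |     9 ]
R3 → R3 + 6·R2
  [ 1  0  -1/3  |  -4/3 ]
  [ 0  1     0  |    -1 ]
  [ 0  0     1  |     3 ]
R1 → R1 + 1/3·R3
  [ 1  0  0  |  -1/3 ]
  [ 0  1  0  |    -1 ]
  [ 0  0  1  |     3 ]
Reading off the last column: a = -1/3, b = -1, c = 3.

(-1/3, -1, 3)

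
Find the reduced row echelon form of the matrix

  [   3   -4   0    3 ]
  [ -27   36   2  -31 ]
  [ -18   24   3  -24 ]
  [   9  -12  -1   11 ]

[[1, -4/3, 0, 1], [0, 0, 1, -2], [0, 0, 0, 0], [0, 0, 0, 0]]

Multiply r1 by 1/3.
  [   1  -4/3   0    1 ]
  [ -27    36   2  -31 ]
  [ -18    24   3  -24 ]
  [   9   -12  -1   11 ]
Add 27 times r1 to r2.
  [   1  -4/3   0    1 ]
  [   0     0   2   -4 ]
  [ -18    24   3  -24 ]
  [   9   -12  -1   11 ]
Add 18 times r1 to r3.
  [ 1  -4/3   0   1 ]
  [ 0     0   2  -4 ]
  [ 0     0   3  -6 ]
  [ 9   -12  -1  11 ]
Subtract 9 times r1 from r4.
  [ 1  -4/3   0   1 ]
  [ 0     0   2  -4 ]
  [ 0     0   3  -6 ]
  [ 0     0  -1   2 ]
Multiply r2 by 1/2.
  [ 1  -4/3   0   1 ]
  [ 0     0   1  -2 ]
  [ 0     0   3  -6 ]
  [ 0     0  -1   2 ]
Subtract 3 times r2 from r3.
  [ 1  -4/3   0   1 ]
  [ 0     0   1  -2 ]
  [ 0     0   0   0 ]
  [ 0     0  -1   2 ]
Add r2 to r4.
  [ 1  -4/3  0   1 ]
  [ 0     0  1  -2 ]
  [ 0     0  0   0 ]
  [ 0     0  0   0 ]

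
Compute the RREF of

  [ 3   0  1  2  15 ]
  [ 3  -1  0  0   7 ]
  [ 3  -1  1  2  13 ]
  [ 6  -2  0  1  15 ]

[[1, 0, 0, 0, 3], [0, 1, 0, 0, 2], [0, 0, 1, 0, 4], [0, 0, 0, 1, 1]]

Multiply ρ1 by 1/3.
  [ 1   0  1/3  2/3   5 ]
  [ 3  -1    0    0   7 ]
  [ 3  -1    1    2  13 ]
  [ 6  -2    0    1  15 ]
Subtract 3 times ρ1 from ρ2.
  [ 1   0  1/3  2/3   5 ]
  [ 0  -1   -1   -2  -8 ]
  [ 3  -1    1    2  13 ]
  [ 6  -2    0    1  15 ]
Subtract 3 times ρ1 from ρ3.
  [ 1   0  1/3  2/3   5 ]
  [ 0  -1   -1   -2  -8 ]
  [ 0  -1    0    0  -2 ]
  [ 6  -2    0    1  15 ]
Subtract 6 times ρ1 from ρ4.
  [ 1   0  1/3  2/3    5 ]
  [ 0  -1   -1   -2   -8 ]
  [ 0  -1    0    0   -2 ]
  [ 0  -2   -2   -3  -15 ]
Multiply ρ2 by -1.
  [ 1   0  1/3  2/3    5 ]
  [ 0   1    1    2    8 ]
  [ 0  -1    0    0   -2 ]
  [ 0  -2   -2   -3  -15 ]
Add ρ2 to ρ3.
  [ 1   0  1/3  2/3    5 ]
  [ 0   1    1    2    8 ]
  [ 0   0    1    2    6 ]
  [ 0  -2   -2   -3  -15 ]
Add 2 times ρ2 to ρ4.
  [ 1  0  1/3  2/3  5 ]
  [ 0  1    1    2  8 ]
  [ 0  0    1    2  6 ]
  [ 0  0    0    1  1 ]
Subtract 2 times ρ4 from ρ3.
  [ 1  0  1/3  2/3  5 ]
  [ 0  1    1    2  8 ]
  [ 0  0    1    0  4 ]
  [ 0  0    0    1  1 ]
Subtract 2 times ρ4 from ρ2.
  [ 1  0  1/3  2/3  5 ]
  [ 0  1    1    0  6 ]
  [ 0  0    1    0  4 ]
  [ 0  0    0    1  1 ]
Subtract 2/3 times ρ4 from ρ1.
  [ 1  0  1/3  0  13/3 ]
  [ 0  1    1  0     6 ]
  [ 0  0    1  0     4 ]
  [ 0  0    0  1     1 ]
Subtract ρ3 from ρ2.
  [ 1  0  1/3  0  13/3 ]
  [ 0  1    0  0     2 ]
  [ 0  0    1  0     4 ]
  [ 0  0    0  1     1 ]
Subtract 1/3 times ρ3 from ρ1.
  [ 1  0  0  0  3 ]
  [ 0  1  0  0  2 ]
  [ 0  0  1  0  4 ]
  [ 0  0  0  1  1 ]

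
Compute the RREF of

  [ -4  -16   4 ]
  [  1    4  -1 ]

[[1, 4, -1], [0, 0, 0]]

r1 → -1/4·r1
  [ 1  4  -1 ]
  [ 1  4  -1 ]
r2 → r2 − r1
  [ 1  4  -1 ]
  [ 0  0   0 ]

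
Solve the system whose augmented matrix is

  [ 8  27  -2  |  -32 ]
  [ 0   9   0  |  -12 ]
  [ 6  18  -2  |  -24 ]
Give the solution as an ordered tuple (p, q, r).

ρ1 -> 1/8·ρ1
  [ 1  27/8  -1/4  |   -4 ]
  [ 0     9     0  |  -12 ]
  [ 6    18    -2  |  -24 ]
ρ3 -> ρ3 − 6·ρ1
  [ 1  27/8  -1/4  |   -4 ]
  [ 0     9     0  |  -12 ]
  [ 0  -9/4  -1/2  |    0 ]
ρ2 -> 1/9·ρ2
  [ 1  27/8  -1/4  |    -4 ]
  [ 0     1     0  |  -4/3 ]
  [ 0  -9/4  -1/2  |     0 ]
ρ3 -> ρ3 + 9/4·ρ2
  [ 1  27/8  -1/4  |    -4 ]
  [ 0     1     0  |  -4/3 ]
  [ 0     0  -1/2  |    -3 ]
ρ3 -> -2·ρ3
  [ 1  27/8  -1/4  |    -4 ]
  [ 0     1     0  |  -4/3 ]
  [ 0     0     1  |     6 ]
ρ1 -> ρ1 + 1/4·ρ3
  [ 1  27/8  0  |  -5/2 ]
  [ 0     1  0  |  -4/3 ]
  [ 0     0  1  |     6 ]
ρ1 -> ρ1 − 27/8·ρ2
  [ 1  0  0  |     2 ]
  [ 0  1  0  |  -4/3 ]
  [ 0  0  1  |     6 ]
Reading off the last column: p = 2, q = -4/3, r = 6.

(2, -4/3, 6)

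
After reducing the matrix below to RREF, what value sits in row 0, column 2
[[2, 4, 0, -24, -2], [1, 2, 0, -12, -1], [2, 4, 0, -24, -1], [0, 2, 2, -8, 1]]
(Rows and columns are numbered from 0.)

Multiply r1 by 1/2.
  [ 1  2  0  -12  -1 ]
  [ 1  2  0  -12  -1 ]
  [ 2  4  0  -24  -1 ]
  [ 0  2  2   -8   1 ]
Subtract r1 from r2.
  [ 1  2  0  -12  -1 ]
  [ 0  0  0    0   0 ]
  [ 2  4  0  -24  -1 ]
  [ 0  2  2   -8   1 ]
Subtract 2 times r1 from r3.
  [ 1  2  0  -12  -1 ]
  [ 0  0  0    0   0 ]
  [ 0  0  0    0   1 ]
  [ 0  2  2   -8   1 ]
Swap r2 and r4.
  [ 1  2  0  -12  -1 ]
  [ 0  2  2   -8   1 ]
  [ 0  0  0    0   1 ]
  [ 0  0  0    0   0 ]
Multiply r2 by 1/2.
  [ 1  2  0  -12   -1 ]
  [ 0  1  1   -4  1/2 ]
  [ 0  0  0    0    1 ]
  [ 0  0  0    0    0 ]
Subtract 1/2 times r3 from r2.
  [ 1  2  0  -12  -1 ]
  [ 0  1  1   -4   0 ]
  [ 0  0  0    0   1 ]
  [ 0  0  0    0   0 ]
Add r3 to r1.
  [ 1  2  0  -12  0 ]
  [ 0  1  1   -4  0 ]
  [ 0  0  0    0  1 ]
  [ 0  0  0    0  0 ]
Subtract 2 times r2 from r1.
  [ 1  0  -2  -4  0 ]
  [ 0  1   1  -4  0 ]
  [ 0  0   0   0  1 ]
  [ 0  0   0   0  0 ]

-2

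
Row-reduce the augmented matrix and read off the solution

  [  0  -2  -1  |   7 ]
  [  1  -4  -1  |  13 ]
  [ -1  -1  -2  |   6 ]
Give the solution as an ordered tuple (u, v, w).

ρ1 ↔ ρ2
  [  1  -4  -1  |  13 ]
  [  0  -2  -1  |   7 ]
  [ -1  -1  -2  |   6 ]
ρ3 -> ρ3 + ρ1
  [ 1  -4  -1  |  13 ]
  [ 0  -2  -1  |   7 ]
  [ 0  -5  -3  |  19 ]
ρ2 -> -1/2·ρ2
  [ 1  -4   -1  |    13 ]
  [ 0   1  1/2  |  -7/2 ]
  [ 0  -5   -3  |    19 ]
ρ3 -> ρ3 + 5·ρ2
  [ 1  -4    -1  |    13 ]
  [ 0   1   1/2  |  -7/2 ]
  [ 0   0  -1/2  |   3/2 ]
ρ3 -> -2·ρ3
  [ 1  -4   -1  |    13 ]
  [ 0   1  1/2  |  -7/2 ]
  [ 0   0    1  |    -3 ]
ρ2 -> ρ2 − 1/2·ρ3
  [ 1  -4  -1  |  13 ]
  [ 0   1   0  |  -2 ]
  [ 0   0   1  |  -3 ]
ρ1 -> ρ1 + ρ3
  [ 1  -4  0  |  10 ]
  [ 0   1  0  |  -2 ]
  [ 0   0  1  |  -3 ]
ρ1 -> ρ1 + 4·ρ2
  [ 1  0  0  |   2 ]
  [ 0  1  0  |  -2 ]
  [ 0  0  1  |  -3 ]
Reading off the last column: u = 2, v = -2, w = -3.

(2, -2, -3)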